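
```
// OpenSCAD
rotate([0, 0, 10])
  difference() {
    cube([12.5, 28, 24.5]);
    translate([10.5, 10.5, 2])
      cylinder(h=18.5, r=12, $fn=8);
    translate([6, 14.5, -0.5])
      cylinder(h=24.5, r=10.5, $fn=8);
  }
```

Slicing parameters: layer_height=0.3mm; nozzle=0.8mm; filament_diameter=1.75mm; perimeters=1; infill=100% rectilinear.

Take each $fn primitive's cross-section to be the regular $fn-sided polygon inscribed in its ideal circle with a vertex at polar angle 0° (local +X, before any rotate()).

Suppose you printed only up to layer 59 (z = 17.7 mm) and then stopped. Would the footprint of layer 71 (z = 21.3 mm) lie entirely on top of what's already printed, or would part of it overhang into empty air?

Compare the two slices. At z = 17.7: the cube (footprint 12.5×28) is included at this height (area 350.00 mm²); the r=12 cylinder at (10.5, 10.5) gives a regular 8-gon of circumradius 12 (constant along its height) (area = (8/2)·12.000²·sin(360°/8) = 407.29 mm²); the r=10.5 cylinder at (6, 14.5) contributes a regular 8-gon of circumradius 10.5 (area = (8/2)·10.500²·sin(360°/8) = 311.83 mm²); Subtracting the remaining from the first: starting from the 12.5×28 cube (350.00 mm²), the r=12 cylinder at (10.5, 10.5) partially overlaps it — only the 239.67 mm² overlap (of its 407.29 mm²) is removed, clipping the outline; the r=10.5 cylinder at (6, 14.5) partially overlaps it — only the 42.80 mm² overlap (of its 311.83 mm²) is removed, clipping the outline — area = 67.53 mm²; (rotated 10° about Z; rotation is an isometry so areas/perimeters/island counts are preserved). At z = 21.3: the 12.5×28 cube contributes its full rectangle (area 350.00 mm²); the cylinder at (10.5, 10.5) is not intersected at this z (z outside [2, 20.5]); the r=10.5 cylinder at (6, 14.5) gives a regular 8-gon of circumradius 10.5 (constant along its height) (area = (8/2)·10.500²·sin(360°/8) = 311.83 mm²); Subtracting the remaining from the first: starting from the 12.5×28 cube (350.00 mm²), the r=10.5 cylinder at (6, 14.5) partially overlaps it — only the 230.09 mm² overlap (of its 311.83 mm²) is removed, clipping the outline — area = 119.91 mm²; (rotated 10° about Z; rotation is an isometry so areas/perimeters/island counts are preserved). Checking containment: at z = 21.3 the cross-section extends beyond the z = 17.7 cross-section by about 52.39 mm².

part overhangs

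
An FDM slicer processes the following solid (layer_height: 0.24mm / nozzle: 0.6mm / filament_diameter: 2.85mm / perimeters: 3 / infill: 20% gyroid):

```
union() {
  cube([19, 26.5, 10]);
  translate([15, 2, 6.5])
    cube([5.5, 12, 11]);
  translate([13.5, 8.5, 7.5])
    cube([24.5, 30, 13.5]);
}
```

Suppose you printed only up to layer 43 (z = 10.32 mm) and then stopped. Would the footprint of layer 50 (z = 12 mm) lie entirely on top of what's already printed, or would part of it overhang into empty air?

Compare the two slices. At z = 10.32: the cube is not intersected at this z (z outside [0, 10]); the cube at (15, 2) (footprint 5.5×12) is included at this height (area 66.00 mm²); the 24.5×30 cube at (13.5, 8.5) contributes its full rectangle (area 735.00 mm²); Taking the union: the regions partially overlap — summed areas 801.00 mm² minus the doubly-counted overlap 30.25 mm² gives 770.75 mm² — area = 770.75 mm². At z = 12: the cube does not reach this height (z outside [0, 10]); the 5.5×12 cube at (15, 2) contributes its full rectangle (area 66.00 mm²); the cube at (13.5, 8.5) is present — its section is the full 24.5×30 rectangle (area 735.00 mm²); Merging all regions: the regions partially overlap — summed areas 801.00 mm² minus the doubly-counted overlap 30.25 mm² gives 770.75 mm² — area = 770.75 mm². Checking containment: the cross-section at z = 12 is a subset of the cross-section at z = 10.32.

entirely on top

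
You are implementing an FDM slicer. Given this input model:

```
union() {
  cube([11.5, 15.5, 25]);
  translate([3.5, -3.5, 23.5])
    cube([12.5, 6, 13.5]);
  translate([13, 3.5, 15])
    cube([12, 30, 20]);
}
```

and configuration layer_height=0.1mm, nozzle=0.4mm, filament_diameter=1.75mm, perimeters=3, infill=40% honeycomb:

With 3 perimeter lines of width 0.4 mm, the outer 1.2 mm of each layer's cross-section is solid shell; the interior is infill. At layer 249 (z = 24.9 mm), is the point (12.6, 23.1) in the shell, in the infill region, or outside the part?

At z = 24.9 mm: the cube (footprint 11.5×15.5) is included at this height; the cube at (3.5, -3.5) (footprint 12.5×6) is included at this height; the cube at (13, 3.5) is present — its section is the full 12×30 rectangle; Merging all regions: the regions partially overlap (shared area 20.00 mm²), so overlapping operands fuse into one piece — 2 connected regions. Overall, the cross-section has 2 separate islands. The nearest boundary edge runs (13.00, 3.50)→(13.00, 33.50); distance from the point to it = 0.40 mm. The point is not inside any of the regions above, so it lies outside the cross-section (0.40 mm from the nearest boundary).

outside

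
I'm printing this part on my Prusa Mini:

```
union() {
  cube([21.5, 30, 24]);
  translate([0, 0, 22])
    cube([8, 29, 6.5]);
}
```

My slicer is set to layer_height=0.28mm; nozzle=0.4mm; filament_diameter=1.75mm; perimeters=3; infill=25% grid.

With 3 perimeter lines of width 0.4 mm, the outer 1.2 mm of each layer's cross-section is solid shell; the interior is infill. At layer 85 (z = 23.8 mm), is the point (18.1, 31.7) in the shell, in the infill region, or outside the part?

outside

At z = 23.8 mm: the cube (footprint 21.5×30) is included at this height; the cube (footprint 8×29) is included at this height; Merging all regions: the 8×29 cube lies entirely inside the 21.5×30 cube, so the union is just the 21.5×30 cube — 1 connected region. Overall, the cross-section is a single solid region. The nearest boundary edge runs (0.00, 30.00)→(21.50, 30.00); distance from the point to it = 1.70 mm. The point is not inside any of the regions above, so it lies outside the cross-section (1.70 mm from the nearest boundary).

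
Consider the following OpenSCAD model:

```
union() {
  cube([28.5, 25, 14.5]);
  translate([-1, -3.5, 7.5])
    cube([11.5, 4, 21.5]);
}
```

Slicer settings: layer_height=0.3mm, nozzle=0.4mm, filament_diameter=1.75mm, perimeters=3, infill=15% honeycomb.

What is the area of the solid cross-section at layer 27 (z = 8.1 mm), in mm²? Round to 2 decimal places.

753.25 mm²

At z = 8.1 mm: the cube (footprint 28.5×25) is included at this height (area 712.50 mm²); the cube at (-1, -3.5) is present — its section is the full 11.5×4 rectangle (area 46.00 mm²); Combining (union): the regions partially overlap — summed areas 758.50 mm² minus the doubly-counted overlap 5.25 mm² gives 753.25 mm² — area = 753.25 mm². Overall, the cross-section is a single solid region. Net area = 753.25 mm².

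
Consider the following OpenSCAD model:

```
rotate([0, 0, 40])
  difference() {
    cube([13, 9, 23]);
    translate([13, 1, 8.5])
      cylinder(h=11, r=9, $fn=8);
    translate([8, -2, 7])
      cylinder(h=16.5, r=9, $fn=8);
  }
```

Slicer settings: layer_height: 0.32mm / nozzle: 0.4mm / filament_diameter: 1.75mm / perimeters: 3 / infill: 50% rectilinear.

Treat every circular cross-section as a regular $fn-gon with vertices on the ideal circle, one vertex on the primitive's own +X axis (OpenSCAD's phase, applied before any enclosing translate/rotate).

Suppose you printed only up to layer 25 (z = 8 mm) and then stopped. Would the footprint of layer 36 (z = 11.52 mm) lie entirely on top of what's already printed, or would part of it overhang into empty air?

entirely on top

Compare the two slices. At z = 8: the 13×9 cube contributes its full rectangle (area 117.00 mm²); the cylinder at (13, 1) is absent (z outside [8.5, 19.5]); the r=9 cylinder at (8, -2) contributes a regular 8-gon of circumradius 9 (area = (8/2)·9.000²·sin(360°/8) = 229.10 mm²); Subtracting the remaining from the first: starting from the 13×9 cube (117.00 mm²), the r=9 cylinder at (8, -2) partially overlaps it — only the 69.89 mm² overlap (of its 229.10 mm²) is removed, clipping the outline — area = 47.11 mm²; (rotated 40° about Z; rotation is an isometry so areas/perimeters/island counts are preserved). At z = 11.52: the cube (footprint 13×9) is included at this height (area 117.00 mm²); the r=9 cylinder at (13, 1) contributes a regular 8-gon of circumradius 9 (area = (8/2)·9.000²·sin(360°/8) = 229.10 mm²); the cylinder at (8, -2): section is a regular 8-gon, circumradius r=9 (area = (8/2)·9.000²·sin(360°/8) = 229.10 mm²); Subtracting the remaining from the first: starting from the 13×9 cube (117.00 mm²), the r=9 cylinder at (13, 1) partially overlaps it — only the 64.86 mm² overlap (of its 229.10 mm²) is removed, clipping the outline; the r=9 cylinder at (8, -2) partially overlaps it — only the 20.31 mm² overlap (of its 229.10 mm²) is removed, clipping the outline — area = 31.83 mm²; (whole slice rotated 40° about Z — lengths, areas and connectivity unchanged). Checking containment: the cross-section at z = 11.52 is a subset of the cross-section at z = 8.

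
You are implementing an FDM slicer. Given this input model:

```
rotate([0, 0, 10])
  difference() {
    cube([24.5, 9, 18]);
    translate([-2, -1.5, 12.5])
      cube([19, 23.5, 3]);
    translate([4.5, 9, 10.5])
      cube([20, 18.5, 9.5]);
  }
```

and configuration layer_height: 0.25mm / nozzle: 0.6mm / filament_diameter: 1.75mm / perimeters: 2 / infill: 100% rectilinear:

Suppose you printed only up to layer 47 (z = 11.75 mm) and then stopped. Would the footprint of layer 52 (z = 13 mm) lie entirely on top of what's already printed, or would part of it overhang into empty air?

Compare the two slices. At z = 11.75: the cube (footprint 24.5×9) is included at this height (area 220.50 mm²); the cube at (-2, -1.5) is absent (z outside [12.5, 15.5]); the 20×18.5 cube at (4.5, 9) contributes its full rectangle (area 370.00 mm²); Taking the first minus the rest: starting from the 24.5×9 cube (220.50 mm²), the 20×18.5 cube at (4.5, 9) misses the remaining region (no effect) — area = 220.50 mm²; (rotated 10° about Z; rotation is an isometry so areas/perimeters/island counts are preserved). At z = 13: the cube is present — its section is the full 24.5×9 rectangle (area 220.50 mm²); the 19×23.5 cube at (-2, -1.5) contributes its full rectangle (area 446.50 mm²); the 20×18.5 cube at (4.5, 9) contributes its full rectangle (area 370.00 mm²); After the difference (first − rest): starting from the 24.5×9 cube (220.50 mm²), the 19×23.5 cube at (-2, -1.5) partially overlaps it — only the 153.00 mm² overlap (of its 446.50 mm²) is removed, clipping the outline; the 20×18.5 cube at (4.5, 9) misses the remaining region (no effect) — area = 67.50 mm²; (whole slice rotated 10° about Z — lengths, areas and connectivity unchanged). Checking containment: the cross-section at z = 13 is a subset of the cross-section at z = 11.75.

entirely on top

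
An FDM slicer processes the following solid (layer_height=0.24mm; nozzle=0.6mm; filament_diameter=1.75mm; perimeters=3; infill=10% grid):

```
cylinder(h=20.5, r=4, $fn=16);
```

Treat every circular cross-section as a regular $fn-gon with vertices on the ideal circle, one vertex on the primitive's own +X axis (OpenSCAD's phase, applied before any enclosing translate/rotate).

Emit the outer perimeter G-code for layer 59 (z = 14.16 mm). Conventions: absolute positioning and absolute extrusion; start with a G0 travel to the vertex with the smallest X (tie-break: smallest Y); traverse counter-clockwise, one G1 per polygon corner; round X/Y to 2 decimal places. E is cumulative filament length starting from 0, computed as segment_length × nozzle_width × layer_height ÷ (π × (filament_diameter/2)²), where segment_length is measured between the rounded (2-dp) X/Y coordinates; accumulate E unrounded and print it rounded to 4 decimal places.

G0 X-4.00 Y0.00 Z14.16
G1 X-3.70 Y-1.53 E0.0933
G1 X-2.83 Y-2.83 E0.1870
G1 X-1.53 Y-3.70 E0.2806
G1 X0.00 Y-4.00 E0.3740
G1 X1.53 Y-3.70 E0.4673
G1 X2.83 Y-2.83 E0.5610
G1 X3.70 Y-1.53 E0.6546
G1 X4.00 Y0.00 E0.7480
G1 X3.70 Y1.53 E0.8413
G1 X2.83 Y2.83 E0.9350
G1 X1.53 Y3.70 E1.0286
G1 X0.00 Y4.00 E1.1220
G1 X-1.53 Y3.70 E1.2153
G1 X-2.83 Y2.83 E1.3089
G1 X-3.70 Y1.53 E1.4026
G1 X-4.00 Y0.00 E1.4959

At z = 14.16 mm: the r=4 cylinder gives a regular 16-gon of circumradius 4 (constant along its height). The outline is a single polygon with 16 vertices. Extrusion per mm of travel: 0.6 × 0.24 / (π × 0.875²) = 0.059868. Accumulating E over each segment gives final E = 1.4959.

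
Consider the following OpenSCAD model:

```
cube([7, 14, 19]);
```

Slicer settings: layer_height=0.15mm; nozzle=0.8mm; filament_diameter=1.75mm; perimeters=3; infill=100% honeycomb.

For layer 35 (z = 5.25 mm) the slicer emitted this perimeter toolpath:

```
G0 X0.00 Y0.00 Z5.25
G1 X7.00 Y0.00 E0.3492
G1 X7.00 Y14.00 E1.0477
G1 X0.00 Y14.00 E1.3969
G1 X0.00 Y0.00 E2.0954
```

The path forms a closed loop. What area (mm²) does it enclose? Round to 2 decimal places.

Apply the shoelace formula to the sequence of (X, Y) vertices; enclosed area = 98.00 mm².

98.00 mm²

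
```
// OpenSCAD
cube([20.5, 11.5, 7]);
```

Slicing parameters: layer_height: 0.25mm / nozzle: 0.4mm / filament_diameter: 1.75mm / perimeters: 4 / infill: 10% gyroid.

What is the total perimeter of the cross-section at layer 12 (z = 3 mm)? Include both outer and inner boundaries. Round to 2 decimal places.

At z = 3 mm: the cube is present — its section is the full 20.5×11.5 rectangle (perimeter 64.00 mm). Overall, the cross-section is a single solid region. Total boundary length (outer) = 64.00 mm.

64.00 mm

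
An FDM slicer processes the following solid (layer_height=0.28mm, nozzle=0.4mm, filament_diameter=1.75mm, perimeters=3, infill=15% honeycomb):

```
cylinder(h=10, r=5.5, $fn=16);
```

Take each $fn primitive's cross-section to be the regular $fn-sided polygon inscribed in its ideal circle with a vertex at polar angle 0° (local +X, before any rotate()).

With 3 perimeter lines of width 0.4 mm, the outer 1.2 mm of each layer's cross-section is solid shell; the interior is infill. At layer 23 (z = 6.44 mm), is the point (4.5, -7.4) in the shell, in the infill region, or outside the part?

At z = 6.44 mm: the cylinder: section is a regular 16-gon, circumradius r=5.5. Overall, the cross-section is a single solid region. The nearest boundary edge runs (2.10, -5.08)→(3.89, -3.89); distance from the point to it = 3.26 mm. The point is not inside any of the regions above, so it lies outside the cross-section (3.26 mm from the nearest boundary).

outside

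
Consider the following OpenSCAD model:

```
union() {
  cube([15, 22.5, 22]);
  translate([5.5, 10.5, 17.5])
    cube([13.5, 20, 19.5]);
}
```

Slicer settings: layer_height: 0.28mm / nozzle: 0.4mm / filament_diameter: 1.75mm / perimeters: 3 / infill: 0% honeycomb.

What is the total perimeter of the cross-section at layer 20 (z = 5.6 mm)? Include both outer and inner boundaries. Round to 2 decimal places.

At z = 5.6 mm: the cube (footprint 15×22.5) is included at this height (perimeter 75.00 mm); the cube at (5.5, 10.5) is absent (z outside [17.5, 37]); Combining (union): only the 15×22.5 cube is present, so the union is just that shape — boundary = 75.00 mm. Overall, the cross-section is a single solid region. Total boundary length (outer) = 75.00 mm.

75.00 mm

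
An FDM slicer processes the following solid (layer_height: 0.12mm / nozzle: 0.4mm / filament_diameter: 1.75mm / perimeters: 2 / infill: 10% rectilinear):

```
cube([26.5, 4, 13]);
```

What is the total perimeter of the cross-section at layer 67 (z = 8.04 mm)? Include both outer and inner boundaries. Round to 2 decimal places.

At z = 8.04 mm: the 26.5×4 cube contributes its full rectangle (perimeter 61.00 mm). Overall, the cross-section is a single solid region. Total boundary length (outer) = 61.00 mm.

61.00 mm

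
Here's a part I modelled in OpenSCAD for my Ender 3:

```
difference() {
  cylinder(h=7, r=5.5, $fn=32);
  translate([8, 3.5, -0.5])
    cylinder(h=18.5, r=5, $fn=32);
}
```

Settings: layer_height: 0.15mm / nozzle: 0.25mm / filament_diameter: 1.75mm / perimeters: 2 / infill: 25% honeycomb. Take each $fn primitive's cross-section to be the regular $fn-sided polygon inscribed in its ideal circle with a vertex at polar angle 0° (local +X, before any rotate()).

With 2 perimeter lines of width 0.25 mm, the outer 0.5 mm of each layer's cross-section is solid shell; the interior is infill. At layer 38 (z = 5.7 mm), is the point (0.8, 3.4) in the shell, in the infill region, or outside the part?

infill

At z = 5.7 mm: the cylinder: section is a regular 32-gon, circumradius r=5.5; the cylinder at (8, 3.5): section is a regular 32-gon, circumradius r=5; Subtracting the remaining from the first: starting from the r=5.5 cylinder, the r=5 cylinder at (8, 3.5) partially overlaps it — only the 6.78 mm² overlap (of its 78.04 mm²) is removed, clipping the outline — 1 connected region. Overall, the cross-section is a single solid region. The nearest boundary edge runs (1.07, 5.39)→(2.10, 5.08); distance from the point to it = 1.99 mm. The point is inside the cross-section and 1.99 mm from the nearest boundary — more than the 0.5 mm shell width (2 × 0.25), so it's in the infill interior.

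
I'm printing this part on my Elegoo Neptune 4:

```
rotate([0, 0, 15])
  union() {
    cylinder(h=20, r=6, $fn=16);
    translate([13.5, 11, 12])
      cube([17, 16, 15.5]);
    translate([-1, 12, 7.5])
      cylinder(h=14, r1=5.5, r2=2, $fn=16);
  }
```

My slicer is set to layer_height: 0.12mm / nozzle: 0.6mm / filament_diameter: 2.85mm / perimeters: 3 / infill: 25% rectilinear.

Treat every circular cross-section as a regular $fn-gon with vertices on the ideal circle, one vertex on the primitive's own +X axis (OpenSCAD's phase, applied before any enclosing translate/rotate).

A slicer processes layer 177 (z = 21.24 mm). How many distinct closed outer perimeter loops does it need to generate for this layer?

At z = 21.24 mm: the cylinder does not reach this height (z outside [0, 20]); the cube at (13.5, 11) is present — its section is the full 17×16 rectangle; the cone at (-1, 12): at t=0.981 of its height the radius interpolates to r₁+(r₂−r₁)t = 2.065, giving a regular 16-gon of that circumradius; Combining (union): the 2 present regions are separate (no shared area or edge), so areas and boundary lengths simply add and each stays a separate island — 2 connected regions; (rotated 15° about Z; rotation is an isometry so areas/perimeters/island counts are preserved). The result has 2 disconnected regions.

2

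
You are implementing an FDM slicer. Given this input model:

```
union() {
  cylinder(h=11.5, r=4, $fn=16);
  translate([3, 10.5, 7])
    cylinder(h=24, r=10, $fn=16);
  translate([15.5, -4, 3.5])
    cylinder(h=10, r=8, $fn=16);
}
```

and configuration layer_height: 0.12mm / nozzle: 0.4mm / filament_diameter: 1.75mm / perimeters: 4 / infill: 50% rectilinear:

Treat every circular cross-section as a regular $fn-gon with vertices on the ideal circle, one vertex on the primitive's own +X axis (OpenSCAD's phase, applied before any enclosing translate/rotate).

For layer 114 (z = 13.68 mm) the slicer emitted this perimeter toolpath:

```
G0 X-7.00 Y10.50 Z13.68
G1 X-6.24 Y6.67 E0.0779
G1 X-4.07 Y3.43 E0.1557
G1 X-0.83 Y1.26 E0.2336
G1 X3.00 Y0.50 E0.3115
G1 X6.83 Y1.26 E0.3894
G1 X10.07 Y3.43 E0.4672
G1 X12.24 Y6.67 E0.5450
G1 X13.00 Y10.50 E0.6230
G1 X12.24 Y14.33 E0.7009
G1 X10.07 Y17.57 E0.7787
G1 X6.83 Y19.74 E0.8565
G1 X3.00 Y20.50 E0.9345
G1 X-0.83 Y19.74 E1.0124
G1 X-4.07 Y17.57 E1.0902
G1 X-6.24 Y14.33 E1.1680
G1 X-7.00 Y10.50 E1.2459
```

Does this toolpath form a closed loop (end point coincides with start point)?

yes

Start point (G0): (-7.00, 10.50). End point (last G1): the path returns to the start — closed.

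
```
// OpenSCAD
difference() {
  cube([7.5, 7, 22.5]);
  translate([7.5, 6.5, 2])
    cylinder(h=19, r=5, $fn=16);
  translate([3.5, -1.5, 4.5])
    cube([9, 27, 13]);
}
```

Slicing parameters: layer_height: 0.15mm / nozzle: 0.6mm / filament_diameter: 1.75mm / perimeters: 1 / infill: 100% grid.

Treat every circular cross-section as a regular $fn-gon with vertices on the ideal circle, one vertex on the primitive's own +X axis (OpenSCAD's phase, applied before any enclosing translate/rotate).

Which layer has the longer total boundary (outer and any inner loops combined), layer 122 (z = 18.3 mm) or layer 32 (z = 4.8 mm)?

layer 122 (z = 18.3 mm)

Layer 122 (z = 18.3): the cube is present — its section is the full 7.5×7 rectangle (perimeter 29.00 mm); the r=5 cylinder at (7.5, 6.5) contributes a regular 16-gon of circumradius 5 (perimeter = 2·16·5.000·sin(180°/16) = 31.21 mm); the cube at (3.5, -1.5) is absent (z outside [4.5, 17.5]); Subtracting the remaining from the first: starting from the 7.5×7 cube, the r=5 cylinder at (7.5, 6.5) partially overlaps it — only the 21.61 mm² overlap (of its 76.54 mm²) is removed, clipping the outline — boundary = 26.91 mm. So its perimeter = 26.91 mm. Layer 32 (z = 4.8): the cube (footprint 7.5×7) is included at this height (perimeter 29.00 mm); the cylinder at (7.5, 6.5): section is a regular 16-gon, circumradius r=5 (perimeter = 2·16·5.000·sin(180°/16) = 31.21 mm); the cube at (3.5, -1.5) is present — its section is the full 9×27 rectangle (perimeter 72.00 mm); Subtracting the remaining from the first: starting from the 7.5×7 cube, the r=5 cylinder at (7.5, 6.5) partially overlaps it — only the 21.61 mm² overlap (of its 76.54 mm²) is removed, clipping the outline; the 9×27 cube at (3.5, -1.5) partially overlaps it — only the 8.70 mm² overlap (of its 243.00 mm²) is removed, clipping the outline — boundary = 20.33 mm. So its perimeter = 20.33 mm. Layer 122 is larger (26.91 vs 20.33 mm).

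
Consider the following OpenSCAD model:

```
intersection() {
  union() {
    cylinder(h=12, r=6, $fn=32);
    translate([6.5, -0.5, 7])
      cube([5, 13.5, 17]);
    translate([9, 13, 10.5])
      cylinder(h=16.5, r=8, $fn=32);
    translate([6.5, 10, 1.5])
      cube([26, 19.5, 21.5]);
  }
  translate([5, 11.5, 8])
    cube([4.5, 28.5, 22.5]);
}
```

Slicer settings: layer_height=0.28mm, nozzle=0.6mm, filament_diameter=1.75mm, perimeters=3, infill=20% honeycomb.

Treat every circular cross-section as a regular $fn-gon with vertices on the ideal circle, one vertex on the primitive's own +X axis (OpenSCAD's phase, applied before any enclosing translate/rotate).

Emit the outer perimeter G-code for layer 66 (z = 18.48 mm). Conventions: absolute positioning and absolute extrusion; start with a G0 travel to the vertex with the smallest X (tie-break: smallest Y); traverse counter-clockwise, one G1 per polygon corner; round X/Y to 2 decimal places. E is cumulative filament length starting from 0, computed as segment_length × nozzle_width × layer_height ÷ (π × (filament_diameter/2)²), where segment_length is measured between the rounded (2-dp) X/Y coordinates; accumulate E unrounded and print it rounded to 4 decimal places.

G0 X5.00 Y11.50 Z18.48
G1 X9.50 Y11.50 E0.3143
G1 X9.50 Y29.50 E1.5715
G1 X6.50 Y29.50 E1.7811
G1 X6.50 Y20.56 E2.4055
G1 X5.94 Y20.39 E2.4464
G1 X5.00 Y19.89 E2.5207
G1 X5.00 Y11.50 E3.1068

At z = 18.48 mm: the cylinder is absent (z outside [0, 12]); the cube at (6.5, -0.5) is present — its section is the full 5×13.5 rectangle; the r=8 cylinder at (9, 13) contributes a regular 32-gon of circumradius 8; the 26×19.5 cube at (6.5, 10) contributes its full rectangle; Taking the union: the regions partially overlap (shared area 139.59 mm²), so overlapping operands fuse into one piece — 1 connected region; the cube at (5, 11.5) (footprint 4.5×28.5) is included at this height; Keeping only the common overlap: the 4.5×28.5 cube at (5, 11.5) partially overlaps the result so far; clipping to the common part keeps 67.15 mm² — 1 connected region. The outline is a single polygon with 7 vertices. Extrusion per mm of travel: 0.6 × 0.28 / (π × 0.875²) = 0.069846. Accumulating E over each segment gives final E = 3.1068.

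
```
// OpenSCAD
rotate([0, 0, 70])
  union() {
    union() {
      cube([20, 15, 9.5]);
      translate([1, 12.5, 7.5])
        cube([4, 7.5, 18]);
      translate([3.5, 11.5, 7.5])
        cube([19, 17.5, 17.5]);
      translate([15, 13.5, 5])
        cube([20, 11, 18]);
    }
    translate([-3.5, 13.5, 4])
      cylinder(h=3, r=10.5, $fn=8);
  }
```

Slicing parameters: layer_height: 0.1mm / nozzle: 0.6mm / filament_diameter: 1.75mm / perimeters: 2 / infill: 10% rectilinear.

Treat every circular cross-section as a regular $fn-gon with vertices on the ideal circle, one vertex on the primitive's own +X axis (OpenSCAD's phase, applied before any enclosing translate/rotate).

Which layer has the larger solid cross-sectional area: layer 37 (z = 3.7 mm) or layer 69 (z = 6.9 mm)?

layer 69 (z = 6.9 mm)

Layer 37 (z = 3.7): the 20×15 cube contributes its full rectangle (area 300.00 mm²); the cube at (1, 12.5) is absent (z outside [7.5, 25.5]); the cube at (3.5, 11.5) is not intersected at this z (z outside [7.5, 25]); the cube at (15, 13.5) is absent (z outside [5, 23]); Combining (union): only the 20×15 cube is present, so the union is just that shape — area = 300.00 mm²; the cylinder at (-3.5, 13.5) is not intersected at this z (z outside [4, 7]); Combining (union): only that combined region is present, so the union is just that shape — area = 300.00 mm²; (rotated 70° about Z; rotation is an isometry so areas/perimeters/island counts are preserved). So its area = 300.00 mm². Layer 69 (z = 6.9): the cube (footprint 20×15) is included at this height (area 300.00 mm²); the cube at (1, 12.5) does not reach this height (z outside [7.5, 25.5]); the cube at (3.5, 11.5) does not reach this height (z outside [7.5, 25]); the 20×11 cube at (15, 13.5) contributes its full rectangle (area 220.00 mm²); Merging all regions: the regions partially overlap — summed areas 520.00 mm² minus the doubly-counted overlap 7.50 mm² gives 512.50 mm² — area = 512.50 mm²; the cylinder at (-3.5, 13.5): section is a regular 8-gon, circumradius r=10.5 (area = (8/2)·10.500²·sin(360°/8) = 311.83 mm²); Taking the union: the regions partially overlap — summed areas 824.33 mm² minus the doubly-counted overlap 53.78 mm² gives 770.55 mm² — area = 770.55 mm²; (rotated 70° about Z; rotation is an isometry so areas/perimeters/island counts are preserved). So its area = 770.55 mm². Layer 69 is larger (770.55 vs 300.00 mm²).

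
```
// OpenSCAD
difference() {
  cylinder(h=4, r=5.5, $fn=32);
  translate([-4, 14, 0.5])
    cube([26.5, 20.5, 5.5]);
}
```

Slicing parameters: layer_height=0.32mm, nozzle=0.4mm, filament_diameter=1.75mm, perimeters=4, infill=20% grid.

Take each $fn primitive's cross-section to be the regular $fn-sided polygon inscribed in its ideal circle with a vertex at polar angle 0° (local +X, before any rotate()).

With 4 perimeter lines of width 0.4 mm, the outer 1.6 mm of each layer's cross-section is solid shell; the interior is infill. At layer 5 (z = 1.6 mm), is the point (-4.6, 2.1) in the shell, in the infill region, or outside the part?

shell

At z = 1.6 mm: the r=5.5 cylinder contributes a regular 32-gon of circumradius 5.5; the 26.5×20.5 cube at (-4, 14) contributes its full rectangle; After the difference (first − rest): starting from the r=5.5 cylinder, the 26.5×20.5 cube at (-4, 14) misses the remaining region (no effect) — 1 connected region. Overall, the cross-section is a single solid region. The nearest boundary edge runs (-5.08, 2.10)→(-4.57, 3.06); distance from the point to it = 0.43 mm. The point is inside the cross-section, 0.43 mm from the nearest boundary — within the 1.6 mm shell band (4 × 0.4).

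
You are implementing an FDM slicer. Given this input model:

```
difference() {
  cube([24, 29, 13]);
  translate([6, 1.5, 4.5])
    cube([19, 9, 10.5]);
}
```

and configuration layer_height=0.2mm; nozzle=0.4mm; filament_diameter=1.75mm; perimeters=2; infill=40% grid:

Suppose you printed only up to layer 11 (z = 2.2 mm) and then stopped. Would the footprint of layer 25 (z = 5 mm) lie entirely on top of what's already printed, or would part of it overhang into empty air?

entirely on top

Compare the two slices. At z = 2.2: the cube (footprint 24×29) is included at this height (area 696.00 mm²); the cube at (6, 1.5) does not reach this height (z outside [4.5, 15]); Taking the first minus the rest: none of the subtracted shapes is present at this height, so the 24×29 cube is unchanged — area = 696.00 mm². At z = 5: the 24×29 cube contributes its full rectangle (area 696.00 mm²); the cube at (6, 1.5) (footprint 19×9) is included at this height (area 171.00 mm²); Taking the first minus the rest: starting from the 24×29 cube (696.00 mm²), the 19×9 cube at (6, 1.5) partially overlaps it — only the 162.00 mm² overlap (of its 171.00 mm²) is removed, clipping the outline — area = 534.00 mm². Checking containment: the cross-section at z = 5 is a subset of the cross-section at z = 2.2.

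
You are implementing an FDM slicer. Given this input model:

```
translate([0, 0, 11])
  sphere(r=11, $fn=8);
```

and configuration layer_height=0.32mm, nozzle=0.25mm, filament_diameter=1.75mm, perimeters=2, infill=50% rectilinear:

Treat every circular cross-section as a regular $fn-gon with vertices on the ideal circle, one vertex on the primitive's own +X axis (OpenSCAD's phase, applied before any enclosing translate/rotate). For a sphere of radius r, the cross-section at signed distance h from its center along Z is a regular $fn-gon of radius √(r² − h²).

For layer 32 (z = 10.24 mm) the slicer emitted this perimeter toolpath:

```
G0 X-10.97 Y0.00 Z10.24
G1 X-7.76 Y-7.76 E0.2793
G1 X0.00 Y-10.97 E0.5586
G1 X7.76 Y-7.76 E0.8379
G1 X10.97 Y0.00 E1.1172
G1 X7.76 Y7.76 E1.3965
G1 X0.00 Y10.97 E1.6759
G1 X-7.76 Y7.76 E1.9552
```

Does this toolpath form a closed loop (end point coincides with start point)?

no

Start point (G0): (-10.97, 0.00). End point (last G1): the path does not return to the start — open.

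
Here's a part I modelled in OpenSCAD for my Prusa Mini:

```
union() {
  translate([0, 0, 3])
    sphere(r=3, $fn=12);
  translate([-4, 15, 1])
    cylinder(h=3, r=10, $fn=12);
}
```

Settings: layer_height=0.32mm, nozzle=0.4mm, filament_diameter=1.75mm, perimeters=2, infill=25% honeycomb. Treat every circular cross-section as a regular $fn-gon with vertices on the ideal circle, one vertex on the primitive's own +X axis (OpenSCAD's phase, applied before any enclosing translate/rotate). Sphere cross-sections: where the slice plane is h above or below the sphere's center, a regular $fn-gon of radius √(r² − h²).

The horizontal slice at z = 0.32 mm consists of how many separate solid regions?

At z = 0.32 mm: the r=3 sphere contributes a regular 12-gon of circumradius √(3²−2.68²) = 1.348; the cylinder at (-4, 15) is not intersected at this z (z outside [1, 4]); Combining (union): only the r=3 sphere is present, so the union is just that shape — 1 connected region. The result has 1 disconnected region.

1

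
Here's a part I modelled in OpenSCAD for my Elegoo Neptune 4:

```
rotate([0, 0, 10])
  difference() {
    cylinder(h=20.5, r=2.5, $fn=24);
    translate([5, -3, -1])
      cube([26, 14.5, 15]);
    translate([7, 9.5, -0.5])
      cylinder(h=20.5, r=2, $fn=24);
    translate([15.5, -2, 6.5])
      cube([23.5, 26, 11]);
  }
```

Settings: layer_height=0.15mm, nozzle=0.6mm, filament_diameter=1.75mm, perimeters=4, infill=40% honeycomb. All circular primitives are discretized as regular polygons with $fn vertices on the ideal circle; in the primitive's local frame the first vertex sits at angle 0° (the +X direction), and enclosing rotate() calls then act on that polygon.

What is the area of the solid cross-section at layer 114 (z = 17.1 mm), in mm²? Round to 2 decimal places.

19.41 mm²

At z = 17.1 mm: the cylinder: section is a regular 24-gon, circumradius r=2.5 (area = (24/2)·2.500²·sin(360°/24) = 19.41 mm²); the cube at (5, -3) is not intersected at this z (z outside [-1, 14]); the r=2 cylinder at (7, 9.5) gives a regular 24-gon of circumradius 2 (constant along its height) (area = (24/2)·2.000²·sin(360°/24) = 12.42 mm²); the cube at (15.5, -2) is present — its section is the full 23.5×26 rectangle (area 611.00 mm²); After the difference (first − rest): starting from the r=2.5 cylinder (19.41 mm²), the r=2 cylinder at (7, 9.5) misses the remaining region (no effect); the 23.5×26 cube at (15.5, -2) misses the remaining region (no effect) — area = 19.41 mm²; (whole slice rotated 10° about Z — lengths, areas and connectivity unchanged). Overall, the cross-section is a single solid region. Net area = 19.41 mm².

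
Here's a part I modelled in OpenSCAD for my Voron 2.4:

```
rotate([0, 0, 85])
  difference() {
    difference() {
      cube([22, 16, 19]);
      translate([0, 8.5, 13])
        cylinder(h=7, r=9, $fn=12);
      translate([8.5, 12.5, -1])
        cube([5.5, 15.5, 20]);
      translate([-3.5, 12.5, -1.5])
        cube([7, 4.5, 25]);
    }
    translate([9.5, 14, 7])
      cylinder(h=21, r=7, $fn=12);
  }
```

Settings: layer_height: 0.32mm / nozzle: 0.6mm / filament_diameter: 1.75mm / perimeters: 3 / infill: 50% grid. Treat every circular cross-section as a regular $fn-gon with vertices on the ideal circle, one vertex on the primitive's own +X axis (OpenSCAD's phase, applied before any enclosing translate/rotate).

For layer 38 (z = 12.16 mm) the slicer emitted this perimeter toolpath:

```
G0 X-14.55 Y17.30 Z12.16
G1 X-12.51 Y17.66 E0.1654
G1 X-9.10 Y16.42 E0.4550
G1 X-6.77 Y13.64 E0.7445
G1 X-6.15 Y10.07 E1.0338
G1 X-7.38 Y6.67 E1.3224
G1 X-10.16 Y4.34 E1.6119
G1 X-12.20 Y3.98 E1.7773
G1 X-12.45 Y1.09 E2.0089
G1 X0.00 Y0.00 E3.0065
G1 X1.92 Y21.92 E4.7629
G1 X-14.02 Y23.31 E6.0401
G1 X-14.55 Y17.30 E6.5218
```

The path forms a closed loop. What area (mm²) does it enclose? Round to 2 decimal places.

Apply the shoelace formula to the sequence of (X, Y) vertices; enclosed area = 242.00 mm².

242.00 mm²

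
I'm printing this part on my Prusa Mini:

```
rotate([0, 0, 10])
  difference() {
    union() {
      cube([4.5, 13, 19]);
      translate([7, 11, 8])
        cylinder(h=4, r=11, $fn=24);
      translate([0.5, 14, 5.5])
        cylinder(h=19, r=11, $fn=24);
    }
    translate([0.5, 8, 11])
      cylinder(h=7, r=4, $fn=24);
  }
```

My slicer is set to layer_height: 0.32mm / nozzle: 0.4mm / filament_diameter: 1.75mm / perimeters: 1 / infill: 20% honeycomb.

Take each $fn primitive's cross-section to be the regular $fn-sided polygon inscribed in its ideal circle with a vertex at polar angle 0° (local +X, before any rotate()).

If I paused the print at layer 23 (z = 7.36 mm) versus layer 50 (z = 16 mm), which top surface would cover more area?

layer 23 (z = 7.36 mm)

Layer 23 (z = 7.36): the cube (footprint 4.5×13) is included at this height (area 58.50 mm²); the cylinder at (7, 11) does not reach this height (z outside [8, 12]); the cylinder at (0.5, 14): section is a regular 24-gon, circumradius r=11 (area = (24/2)·11.000²·sin(360°/24) = 375.81 mm²); Merging all regions: the regions partially overlap — summed areas 434.31 mm² minus the doubly-counted overlap 43.74 mm² gives 390.56 mm² — area = 390.56 mm²; the cylinder at (0.5, 8) does not reach this height (z outside [11, 18]); Taking the first minus the rest: none of the subtracted shapes is present at this height, so the result so far is unchanged — area = 390.56 mm²; (whole slice rotated 10° about Z — lengths, areas and connectivity unchanged). So its area = 390.56 mm². Layer 50 (z = 16): the cube (footprint 4.5×13) is included at this height (area 58.50 mm²); the cylinder at (7, 11) is not intersected at this z (z outside [8, 12]); the r=11 cylinder at (0.5, 14) contributes a regular 24-gon of circumradius 11 (area = (24/2)·11.000²·sin(360°/24) = 375.81 mm²); Combining (union): the regions partially overlap — summed areas 434.31 mm² minus the doubly-counted overlap 43.74 mm² gives 390.56 mm² — area = 390.56 mm²; the r=4 cylinder at (0.5, 8) gives a regular 24-gon of circumradius 4 (constant along its height) (area = (24/2)·4.000²·sin(360°/24) = 49.69 mm²); Taking the first minus the rest: starting from the result so far (390.56 mm²), the r=4 cylinder at (0.5, 8) lies wholly inside it (removes its full 49.69 mm² and its 25.06 mm outline becomes a hole wall) — area = 340.87 mm²; (whole slice rotated 10° about Z — lengths, areas and connectivity unchanged). So its area = 340.87 mm². Layer 23 is larger (390.56 vs 340.87 mm²).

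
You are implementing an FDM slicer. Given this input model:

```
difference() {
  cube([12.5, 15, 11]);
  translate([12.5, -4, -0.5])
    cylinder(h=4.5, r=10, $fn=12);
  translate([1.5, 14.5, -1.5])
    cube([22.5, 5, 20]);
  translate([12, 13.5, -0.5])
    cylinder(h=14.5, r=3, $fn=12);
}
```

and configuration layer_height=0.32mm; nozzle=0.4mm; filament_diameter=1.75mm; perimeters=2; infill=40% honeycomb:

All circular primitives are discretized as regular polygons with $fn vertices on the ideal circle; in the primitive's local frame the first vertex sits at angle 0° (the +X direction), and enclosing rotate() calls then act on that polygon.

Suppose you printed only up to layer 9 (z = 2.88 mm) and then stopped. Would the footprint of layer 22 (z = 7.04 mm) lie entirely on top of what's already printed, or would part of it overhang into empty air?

Compare the two slices. At z = 2.88: the cube is present — its section is the full 12.5×15 rectangle (area 187.50 mm²); the cylinder at (12.5, -4): section is a regular 12-gon, circumradius r=10 (area = (12/2)·10.000²·sin(360°/12) = 300.00 mm²); the cube at (1.5, 14.5) (footprint 22.5×5) is included at this height (area 112.50 mm²); the cylinder at (12, 13.5): section is a regular 12-gon, circumradius r=3 (area = (12/2)·3.000²·sin(360°/12) = 27.00 mm²); After the difference (first − rest): starting from the 12.5×15 cube (187.50 mm²), the r=10 cylinder at (12.5, -4) partially overlaps it — only the 37.14 mm² overlap (of its 300.00 mm²) is removed, clipping the outline; the 22.5×5 cube at (1.5, 14.5) partially overlaps it — only the 5.50 mm² overlap (of its 112.50 mm²) is removed, clipping the outline; the r=3 cylinder at (12, 13.5) partially overlaps it — only the 11.58 mm² overlap (of its 27.00 mm²) is removed, clipping the outline — area = 133.27 mm². At z = 7.04: the cube is present — its section is the full 12.5×15 rectangle (area 187.50 mm²); the cylinder at (12.5, -4) is not intersected at this z (z outside [-0.5, 4]); the 22.5×5 cube at (1.5, 14.5) contributes its full rectangle (area 112.50 mm²); the r=3 cylinder at (12, 13.5) gives a regular 12-gon of circumradius 3 (constant along its height) (area = (12/2)·3.000²·sin(360°/12) = 27.00 mm²); Taking the first minus the rest: starting from the 12.5×15 cube (187.50 mm²), the 22.5×5 cube at (1.5, 14.5) partially overlaps it — only the 5.50 mm² overlap (of its 112.50 mm²) is removed, clipping the outline; the r=3 cylinder at (12, 13.5) partially overlaps it — only the 11.58 mm² overlap (of its 27.00 mm²) is removed, clipping the outline — area = 170.42 mm². Checking containment: at z = 7.04 the cross-section extends beyond the z = 2.88 cross-section by about 37.14 mm².

part overhangs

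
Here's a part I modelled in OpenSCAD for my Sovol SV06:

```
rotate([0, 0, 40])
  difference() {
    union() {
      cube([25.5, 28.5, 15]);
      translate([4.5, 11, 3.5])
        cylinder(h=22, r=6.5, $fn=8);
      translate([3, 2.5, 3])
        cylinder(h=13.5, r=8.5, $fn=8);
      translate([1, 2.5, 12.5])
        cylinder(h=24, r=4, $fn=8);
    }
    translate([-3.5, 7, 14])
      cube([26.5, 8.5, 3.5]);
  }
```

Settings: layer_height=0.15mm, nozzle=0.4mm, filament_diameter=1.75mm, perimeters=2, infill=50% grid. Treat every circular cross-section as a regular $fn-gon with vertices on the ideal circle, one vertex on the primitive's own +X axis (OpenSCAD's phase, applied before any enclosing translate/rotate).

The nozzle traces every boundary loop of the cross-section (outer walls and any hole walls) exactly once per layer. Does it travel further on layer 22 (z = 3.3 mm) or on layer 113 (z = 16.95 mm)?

Layer 22 (z = 3.3): the 25.5×28.5 cube contributes its full rectangle (perimeter 108.00 mm); the cylinder at (4.5, 11) does not reach this height (z outside [3.5, 25.5]); the r=8.5 cylinder at (3, 2.5) contributes a regular 8-gon of circumradius 8.5 (perimeter = 2·8·8.500·sin(180°/8) = 52.04 mm); the cylinder at (1, 2.5) does not reach this height (z outside [12.5, 36.5]); Combining (union): the regions partially overlap (shared area 102.18 mm²), so the edge portions inside another operand are dropped and the merged outline is re-measured after clipping — boundary = 120.86 mm; the cube at (-3.5, 7) is not intersected at this z (z outside [14, 17.5]); Subtracting the remaining from the first: none of the subtracted shapes is present at this height, so the result so far is unchanged — boundary = 120.86 mm; (whole slice rotated 40° about Z — lengths, areas and connectivity unchanged). So its perimeter = 120.86 mm. Layer 113 (z = 16.95): the cube does not reach this height (z outside [0, 15]); the r=6.5 cylinder at (4.5, 11) contributes a regular 8-gon of circumradius 6.5 (perimeter = 2·8·6.500·sin(180°/8) = 39.80 mm); the cylinder at (3, 2.5) is absent (z outside [3, 16.5]); the r=4 cylinder at (1, 2.5) contributes a regular 8-gon of circumradius 4 (perimeter = 2·8·4.000·sin(180°/8) = 24.49 mm); Merging all regions: the regions partially overlap (shared area 1.81 mm²), so the edge portions inside another operand are dropped and the merged outline is re-measured after clipping — boundary = 55.71 mm; the 26.5×8.5 cube at (-3.5, 7) contributes its full rectangle (perimeter 70.00 mm); Subtracting the remaining from the first: starting from the result so far, the 26.5×8.5 cube at (-3.5, 7) partially overlaps it — only the 95.48 mm² overlap (of its 225.25 mm²) is removed, clipping the outline — boundary = 56.27 mm; (rotated 40° about Z; rotation is an isometry so areas/perimeters/island counts are preserved). So its perimeter = 56.27 mm. Layer 22 is larger (120.86 vs 56.27 mm).

layer 22 (z = 3.3 mm)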